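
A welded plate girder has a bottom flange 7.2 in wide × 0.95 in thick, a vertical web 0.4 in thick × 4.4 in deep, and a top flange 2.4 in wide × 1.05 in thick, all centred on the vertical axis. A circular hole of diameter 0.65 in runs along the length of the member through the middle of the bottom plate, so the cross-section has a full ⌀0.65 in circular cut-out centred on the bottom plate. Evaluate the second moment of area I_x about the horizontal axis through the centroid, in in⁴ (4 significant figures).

Split into non-overlapping primitives; take the origin at the lower-left of the bounding box.
Bottom plate: 7.2 × 0.95, A = 6.84 in², y = 0.475 in, Ī = 0.514425 in⁴.
Web plate: 0.4 × 4.4, A = 1.76 in², y = 3.15 in, Ī = 2.83947 in⁴.
Top plate: 2.4 × 1.05, A = 2.52 in², y = 5.875 in, Ī = 0.231525 in⁴.
Hole (subtracted): ⌀0.65, A = 0.331831 in², y = 0.475 in, Ī = 0.00876241 in⁴.
Centroid: ȳ = ΣA·y / ΣA = 2.17279 in.
Transfer each piece to the horizontal axis through the centroid using Ī + A·d² with d = y − 2.17279:
  bottom plate: d = -1.69779 in → contributes +20.2306 in⁴
  web plate: d = 0.977214 in → contributes +4.52017 in⁴
  top plate: d = 3.70221 in → contributes +34.7716 in⁴
  hole: d = -1.69779 in → contributes −0.965257 in⁴
Total I = 58.5571 in⁴.

I_x ≈ 58.56 in⁴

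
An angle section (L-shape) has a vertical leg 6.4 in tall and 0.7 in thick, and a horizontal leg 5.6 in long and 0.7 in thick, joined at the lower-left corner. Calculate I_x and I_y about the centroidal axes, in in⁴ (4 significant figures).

Treat the section as a set of non-overlapping primitives; coordinates are from the bounding-box lower-left.
Vertical leg: 0.7 × 6.4, A = 4.48 in², y = 3.2 in, Ī = 15.2917 in⁴.
Horizontal leg (remainder): 4.9 × 0.7, A = 3.43 in², y = 0.35 in, Ī = 0.140058 in⁴.
Centroid: ȳ = ΣA·y / ΣA = 1.96416 in.
Transfer each piece to the centroidal x-axis using Ī + A·d² with d = y − 1.96416:
  vertical leg: d = 1.23584 in → contributes +22.134 in⁴
  horizontal leg (remainder): d = -1.61416 in → contributes +9.07696 in⁴
Total I = 31.211 in⁴.
For the y-axis: x̄ = 1.56416 in.
Repeating about the centroidal y-axis gives I_y = 22.2762 in⁴.

I_x ≈ 31.21 in⁴, I_y ≈ 22.28 in⁴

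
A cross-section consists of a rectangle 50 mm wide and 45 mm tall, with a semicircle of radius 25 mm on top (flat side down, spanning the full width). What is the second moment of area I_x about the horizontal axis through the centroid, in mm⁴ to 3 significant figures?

Decompose the section into non-overlapping parts with the origin at the bottom-left of its bounding rectangle.
Rectangular body: 50 × 45, A = 2 250 mm², y = 22.5 mm, Ī = 379 688 mm⁴.
Semicircular cap: semicircle r = 25, A = 981.75 mm², y = 55.61 mm, Ī = 42 874 mm⁴.
Centroid: ȳ = ΣA·y / ΣA = 32.558 mm.
Transfer each piece to the horizontal axis through the centroid using Ī + A·d² with d = y − 32.558:
  rectangular body: d = -10.058 mm → contributes +607 320 mm⁴
  semicircular cap: d = 23.052 mm → contributes +564 569 mm⁴
Total I = 1 171 889 mm⁴.

I_x ≈ 1.17 × 10⁶ mm⁴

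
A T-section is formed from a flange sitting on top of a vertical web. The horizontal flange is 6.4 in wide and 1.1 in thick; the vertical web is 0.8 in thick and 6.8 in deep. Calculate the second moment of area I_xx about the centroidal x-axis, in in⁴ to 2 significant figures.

Treat the section as a set of non-overlapping primitives; coordinates are from the bounding-box lower-left.
Flange: 6.4 × 1.1, A = 7.04 in², y = 7.35 in, Ī = 0.7099 in⁴.
Web: 0.8 × 6.8, A = 5.44 in², y = 3.4 in, Ī = 20.96 in⁴.
Centroid: ȳ = ΣA·y / ΣA = 5.628 in.
Transfer each piece to the centroidal x-axis using Ī + A·d² with d = y − 5.628:
  flange: d = 1.722 in → contributes +21.58 in⁴
  web: d = -2.228 in → contributes +47.97 in⁴
Total I = 69.55 in⁴.

I_xx ≈ 70 in⁴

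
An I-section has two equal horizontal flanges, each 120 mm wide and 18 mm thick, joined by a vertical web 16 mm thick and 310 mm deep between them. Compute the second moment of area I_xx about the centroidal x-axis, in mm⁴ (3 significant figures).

I_xx ≈ 1.56 × 10⁸ mm⁴

Split into non-overlapping primitives; take the origin at the lower-left of the bounding box.
Bottom flange: 120 × 18, A = 2 160 mm², y = 9 mm, Ī = 58 320 mm⁴.
Web: 16 × 310, A = 4 960 mm², y = 173 mm, Ī = 39 721 333 mm⁴.
Top flange: 120 × 18, A = 2 160 mm², y = 337 mm, Ī = 58 320 mm⁴.
By symmetry the centroid is at mid-height, ȳ = 173 mm.
Transfer each piece to the centroidal x-axis using Ī + A·d² with d = y − 173:
  bottom flange: d = -164 mm → contributes +58 153 680 mm⁴
  web: d = 0 mm → contributes +39 721 333 mm⁴
  top flange: d = 164 mm → contributes +58 153 680 mm⁴
Total I = 156 028 693 mm⁴.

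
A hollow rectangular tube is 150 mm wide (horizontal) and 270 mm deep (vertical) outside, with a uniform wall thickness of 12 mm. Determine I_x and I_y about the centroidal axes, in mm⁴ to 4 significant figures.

Break the section into simple shapes (no overlaps), measuring from the bottom-left corner of the bounding box.
Outer rectangle: 150 × 270, A = 40 500 mm², y = 135 mm, Ī = 246 037 500 mm⁴.
Inner void (subtracted): 126 × 246, A = 30 996 mm², y = 135 mm, Ī = 156 312 828 mm⁴.
By symmetry the centroid is at mid-height, ȳ = 135 mm.
All pieces are centred on the centroidal x-axis, so I = ΣĪ (holes subtracted) = 89 724 672 mm⁴.
Repeating about the centroidal y-axis gives I_y = 34 929 792 mm⁴.

I_x ≈ 8.972 × 10⁷ mm⁴, I_y ≈ 3.493 × 10⁷ mm⁴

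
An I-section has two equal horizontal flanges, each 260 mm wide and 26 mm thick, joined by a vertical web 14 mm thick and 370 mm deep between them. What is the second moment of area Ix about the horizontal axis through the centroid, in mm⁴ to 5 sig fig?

Break the section into simple shapes (no overlaps), measuring from the bottom-left corner of the bounding box.
Bottom flange: 260 × 26, A = 6 760 mm², y = 13 mm, Ī = 380813.3 mm⁴.
Web: 14 × 370, A = 5 180 mm², y = 211 mm, Ī = 59 095 167 mm⁴.
Top flange: 260 × 26, A = 6 760 mm², y = 409 mm, Ī = 380813.3 mm⁴.
By symmetry the centroid is at mid-height, ȳ = 211 mm.
Transfer each piece to the horizontal axis through the centroid using Ī + A·d² with d = y − 211:
  bottom flange: d = -198 mm → contributes +265 399 853 mm⁴
  web: d = 0 mm → contributes +59 095 167 mm⁴
  top flange: d = 198 mm → contributes +265 399 853 mm⁴
Total I = 589 894 873 mm⁴.

Ix ≈ 5.8989 × 10⁸ mm⁴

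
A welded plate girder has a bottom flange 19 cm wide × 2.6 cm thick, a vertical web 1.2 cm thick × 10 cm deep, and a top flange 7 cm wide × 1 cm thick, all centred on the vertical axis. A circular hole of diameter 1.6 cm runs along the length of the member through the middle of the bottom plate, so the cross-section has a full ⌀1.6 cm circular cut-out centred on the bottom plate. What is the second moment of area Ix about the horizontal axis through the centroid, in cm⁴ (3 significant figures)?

Ix ≈ 1200 cm⁴

Treat the section as a set of non-overlapping primitives; coordinates are from the bounding-box lower-left.
Bottom plate: 19 × 2.6, A = 49.4 cm², y = 1.3 cm, Ī = 27.829 cm⁴.
Web plate: 1.2 × 10, A = 12 cm², y = 7.6 cm, Ī = 100 cm⁴.
Top plate: 7 × 1, A = 7 cm², y = 13.1 cm, Ī = 0.58333 cm⁴.
Hole (subtracted): ⌀1.6, A = 2.0106 cm², y = 1.3 cm, Ī = 0.3217 cm⁴.
Centroid: ȳ = ΣA·y / ΣA = 3.6829 cm.
Transfer each piece to the horizontal axis through the centroid using Ī + A·d² with d = y − 3.6829:
  bottom plate: d = -2.3829 cm → contributes +308.34 cm⁴
  web plate: d = 3.9171 cm → contributes +284.12 cm⁴
  top plate: d = 9.4171 cm → contributes +621.35 cm⁴
  hole: d = -2.3829 cm → contributes −11.739 cm⁴
Total I = 1202.1 cm⁴.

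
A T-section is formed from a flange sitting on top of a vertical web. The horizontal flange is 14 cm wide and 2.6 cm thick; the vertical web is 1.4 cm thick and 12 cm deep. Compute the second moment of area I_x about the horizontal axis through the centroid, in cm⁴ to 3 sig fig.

I_x ≈ 835 cm⁴

Treat the section as a set of non-overlapping primitives; coordinates are from the bounding-box lower-left.
Flange: 14 × 2.6, A = 36.4 cm², y = 13.3 cm, Ī = 20.505 cm⁴.
Web: 1.4 × 12, A = 16.8 cm², y = 6 cm, Ī = 201.6 cm⁴.
Centroid: ȳ = ΣA·y / ΣA = 10.995 cm.
Transfer each piece to the horizontal axis through the centroid using Ī + A·d² with d = y − 10.995:
  flange: d = 2.3053 cm → contributes +213.94 cm⁴
  web: d = -4.9947 cm → contributes +620.72 cm⁴
Total I = 834.66 cm⁴.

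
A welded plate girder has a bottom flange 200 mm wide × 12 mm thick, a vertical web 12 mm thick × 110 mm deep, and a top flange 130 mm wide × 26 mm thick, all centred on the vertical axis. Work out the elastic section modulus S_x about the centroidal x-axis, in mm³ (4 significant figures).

S_x ≈ 3.191 × 10⁵ mm³

Treat the section as a set of non-overlapping primitives; coordinates are from the bounding-box lower-left.
Bottom plate: 200 × 12, A = 2 400 mm², y = 6 mm, Ī = 28 800 mm⁴.
Web plate: 12 × 110, A = 1 320 mm², y = 67 mm, Ī = 1 331 000 mm⁴.
Top plate: 130 × 26, A = 3 380 mm², y = 135 mm, Ī = 190 407 mm⁴.
Centroid: ȳ = ΣA·y / ΣA = 78.7521 mm.
Transfer each piece to the centroidal x-axis using Ī + A·d² with d = y − 78.7521:
  bottom plate: d = -72.7521 mm → contributes +12 731 688 mm⁴
  web plate: d = -11.7521 mm → contributes +1 513 308 mm⁴
  top plate: d = 56.2479 mm → contributes +10 884 135 mm⁴
Total I = 25 129 130 mm⁴.
Extreme fibre distance c = 78.7521 mm; S = I/c = 319 092 mm³.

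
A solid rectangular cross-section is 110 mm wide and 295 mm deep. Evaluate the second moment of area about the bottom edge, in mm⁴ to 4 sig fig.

I_base ≈ 9.413 × 10⁸ mm⁴

The section: 110 × 295, A = 32 450 mm², y = 147.5 mm, Ī = 235 330 104 mm⁴.
Transfer it to the bottom edge using Ī + A·d² with d = y − 0:
  the section: d = 147.5 mm → contributes +941 320 417 mm⁴
Total I = 941 320 417 mm⁴.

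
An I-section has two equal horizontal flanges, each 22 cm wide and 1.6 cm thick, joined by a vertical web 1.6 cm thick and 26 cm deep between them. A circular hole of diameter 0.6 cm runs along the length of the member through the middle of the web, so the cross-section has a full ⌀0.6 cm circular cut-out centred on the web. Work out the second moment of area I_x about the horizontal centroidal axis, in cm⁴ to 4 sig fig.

I_x ≈ 1.577 × 10⁴ cm⁴

Decompose the section into non-overlapping parts with the origin at the bottom-left of its bounding rectangle.
Bottom flange: 22 × 1.6, A = 35.2 cm², y = 0.8 cm, Ī = 7.50933 cm⁴.
Web: 1.6 × 26, A = 41.6 cm², y = 14.6 cm, Ī = 2343.47 cm⁴.
Top flange: 22 × 1.6, A = 35.2 cm², y = 28.4 cm, Ī = 7.50933 cm⁴.
Hole (subtracted): ⌀0.6, A = 0.282743 cm², y = 14.6 cm, Ī = 0.00636173 cm⁴.
By symmetry the centroid is at mid-height, ȳ = 14.6 cm.
Transfer each piece to the horizontal centroidal axis using Ī + A·d² with d = y − 14.6:
  bottom flange: d = -13.8 cm → contributes +6 711 cm⁴
  web: d = 0 cm → contributes +2343.47 cm⁴
  top flange: d = 13.8 cm → contributes +6 711 cm⁴
  hole: d = 0 cm → contributes −0.00636173 cm⁴
Total I = 15765.5 cm⁴.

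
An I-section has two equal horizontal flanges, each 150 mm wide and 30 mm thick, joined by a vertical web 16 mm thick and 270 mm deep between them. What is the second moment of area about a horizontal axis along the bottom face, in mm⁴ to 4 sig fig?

I_base ≈ 5.921 × 10⁸ mm⁴

Split into non-overlapping primitives; take the origin at the lower-left of the bounding box.
Bottom flange: 150 × 30, A = 4 500 mm², y = 15 mm, Ī = 337 500 mm⁴.
Web: 16 × 270, A = 4 320 mm², y = 165 mm, Ī = 26 244 000 mm⁴.
Top flange: 150 × 30, A = 4 500 mm², y = 315 mm, Ī = 337 500 mm⁴.
Transfer each piece to the base of the section using Ī + A·d² with d = y − 0:
  bottom flange: d = 15 mm → contributes +1 350 000 mm⁴
  web: d = 165 mm → contributes +143 856 000 mm⁴
  top flange: d = 315 mm → contributes +446 850 000 mm⁴
Total I = 592 056 000 mm⁴.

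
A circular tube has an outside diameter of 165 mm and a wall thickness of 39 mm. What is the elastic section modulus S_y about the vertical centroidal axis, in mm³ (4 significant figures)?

S_y ≈ 4.069 × 10⁵ mm³

Break the section into simple shapes (no overlaps), measuring from the bottom-left corner of the bounding box.
Outer circle: ⌀165, A = 21382.5 mm², x = 82.5 mm, Ī = 36 383 601 mm⁴.
Bore (subtracted): ⌀87, A = 5944.68 mm², x = 82.5 mm, Ī = 2 812 205 mm⁴.
By symmetry the centroid is at mid-width, x̄ = 82.5 mm.
All pieces are centred on the vertical centroidal axis, so I = ΣĪ (holes subtracted) = 33 571 396 mm⁴.
Extreme fibre distance c = 82.5 mm; S = I/c = 406 926 mm³.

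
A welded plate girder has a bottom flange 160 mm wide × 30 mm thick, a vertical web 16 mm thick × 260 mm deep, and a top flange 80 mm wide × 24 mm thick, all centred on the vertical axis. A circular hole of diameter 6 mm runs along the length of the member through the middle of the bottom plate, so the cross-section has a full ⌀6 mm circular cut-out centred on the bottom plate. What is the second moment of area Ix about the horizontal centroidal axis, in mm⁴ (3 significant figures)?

Ix ≈ 1.47 × 10⁸ mm⁴

Decompose the section into non-overlapping parts with the origin at the bottom-left of its bounding rectangle.
Bottom plate: 160 × 30, A = 4 800 mm², y = 15 mm, Ī = 360 000 mm⁴.
Web plate: 16 × 260, A = 4 160 mm², y = 160 mm, Ī = 23 434 667 mm⁴.
Top plate: 80 × 24, A = 1 920 mm², y = 302 mm, Ī = 92 160 mm⁴.
Hole (subtracted): ⌀6, A = 28.274 mm², y = 15 mm, Ī = 63.617 mm⁴.
Centroid: ȳ = ΣA·y / ΣA = 121.36 mm.
Transfer each piece to the horizontal centroidal axis using Ī + A·d² with d = y − 121.36:
  bottom plate: d = -106.36 mm → contributes +54 664 506 mm⁴
  web plate: d = 38.635 mm → contributes +29 644 258 mm⁴
  top plate: d = 180.64 mm → contributes +62 740 089 mm⁴
  hole: d = -106.36 mm → contributes −319 944 mm⁴
Total I = 146 728 910 mm⁴.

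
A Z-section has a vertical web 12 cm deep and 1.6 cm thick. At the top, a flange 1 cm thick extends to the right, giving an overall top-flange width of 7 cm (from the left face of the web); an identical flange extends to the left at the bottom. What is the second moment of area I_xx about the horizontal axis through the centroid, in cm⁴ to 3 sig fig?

I_xx ≈ 558 cm⁴

Decompose the section into non-overlapping parts with the origin at the bottom-left of its bounding rectangle.
Web: 1.6 × 12, A = 19.2 cm², y = 6 cm, Ī = 230.4 cm⁴.
Top flange (beyond web): 5.4 × 1, A = 5.4 cm², y = 11.5 cm, Ī = 0.45 cm⁴.
Bottom flange (beyond web): 5.4 × 1, A = 5.4 cm², y = 0.5 cm, Ī = 0.45 cm⁴.
Centroid: ȳ = ΣA·y / ΣA = 6 cm.
Transfer each piece to the horizontal axis through the centroid using Ī + A·d² with d = y − 6:
  web: d = 0 cm → contributes +230.4 cm⁴
  top flange (beyond web): d = 5.5 cm → contributes +163.8 cm⁴
  bottom flange (beyond web): d = -5.5 cm → contributes +163.8 cm⁴
Total I = 558 cm⁴.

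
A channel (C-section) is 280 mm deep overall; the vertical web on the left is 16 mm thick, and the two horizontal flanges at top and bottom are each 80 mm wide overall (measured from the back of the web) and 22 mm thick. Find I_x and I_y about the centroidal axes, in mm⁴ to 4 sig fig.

I_x ≈ 7.624 × 10⁷ mm⁴, I_y ≈ 3.823 × 10⁶ mm⁴

Decompose the section into non-overlapping parts with the origin at the bottom-left of its bounding rectangle.
Web: 16 × 280, A = 4 480 mm², y = 140 mm, Ī = 29 269 333 mm⁴.
Top flange (beyond web): 64 × 22, A = 1 408 mm², y = 269 mm, Ī = 56789.3 mm⁴.
Bottom flange (beyond web): 64 × 22, A = 1 408 mm², y = 11 mm, Ī = 56789.3 mm⁴.
By symmetry the centroid is at mid-height, ȳ = 140 mm.
Transfer each piece to the centroidal x-axis using Ī + A·d² with d = y − 140:
  web: d = 0 mm → contributes +29 269 333 mm⁴
  top flange (beyond web): d = 129 mm → contributes +23 487 317 mm⁴
  bottom flange (beyond web): d = -129 mm → contributes +23 487 317 mm⁴
Total I = 76 243 968 mm⁴.
For the y-axis: x̄ = 23.4386 mm.
Repeating about the centroidal y-axis gives I_y = 3 823 364 mm⁴.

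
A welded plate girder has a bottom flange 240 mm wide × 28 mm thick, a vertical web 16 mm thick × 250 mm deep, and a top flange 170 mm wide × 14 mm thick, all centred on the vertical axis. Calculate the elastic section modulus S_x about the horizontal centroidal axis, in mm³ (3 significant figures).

S_x ≈ 8.76 × 10⁵ mm³

Split into non-overlapping primitives; take the origin at the lower-left of the bounding box.
Bottom plate: 240 × 28, A = 6 720 mm², y = 14 mm, Ī = 439 040 mm⁴.
Web plate: 16 × 250, A = 4 000 mm², y = 153 mm, Ī = 20 833 333 mm⁴.
Top plate: 170 × 14, A = 2 380 mm², y = 285 mm, Ī = 38 873 mm⁴.
Centroid: ȳ = ΣA·y / ΣA = 105.68 mm.
Transfer each piece to the horizontal centroidal axis using Ī + A·d² with d = y − 105.68:
  bottom plate: d = -91.678 mm → contributes +56 919 501 mm⁴
  web plate: d = 47.322 mm → contributes +29 790 872 mm⁴
  top plate: d = 179.32 mm → contributes +76 571 174 mm⁴
Total I = 163 281 547 mm⁴.
Extreme fibre distance c = 186.32 mm; S = I/c = 876 340 mm³.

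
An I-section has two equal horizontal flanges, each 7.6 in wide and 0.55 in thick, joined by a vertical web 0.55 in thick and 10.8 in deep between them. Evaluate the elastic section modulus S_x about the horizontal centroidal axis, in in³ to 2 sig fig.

Treat the section as a set of non-overlapping primitives; coordinates are from the bounding-box lower-left.
Bottom flange: 7.6 × 0.55, A = 4.18 in², y = 0.275 in, Ī = 0.1054 in⁴.
Web: 0.55 × 10.8, A = 5.94 in², y = 5.95 in, Ī = 57.74 in⁴.
Top flange: 7.6 × 0.55, A = 4.18 in², y = 11.63 in, Ī = 0.1054 in⁴.
By symmetry the centroid is at mid-height, ȳ = 5.95 in.
Transfer each piece to the horizontal centroidal axis using Ī + A·d² with d = y − 5.95:
  bottom flange: d = -5.675 in → contributes +134.7 in⁴
  web: d = 0 in → contributes +57.74 in⁴
  top flange: d = 5.675 in → contributes +134.7 in⁴
Total I = 327.2 in⁴.
Extreme fibre distance c = 5.95 in; S = I/c = 54.99 in³.

S_x ≈ 55 in³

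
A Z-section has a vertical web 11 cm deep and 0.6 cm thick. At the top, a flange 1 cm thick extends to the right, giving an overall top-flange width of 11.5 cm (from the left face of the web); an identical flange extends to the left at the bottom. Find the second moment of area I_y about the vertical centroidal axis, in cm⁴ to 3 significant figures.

Break the section into simple shapes (no overlaps), measuring from the bottom-left corner of the bounding box.
Web: 0.6 × 11, A = 6.6 cm², x = 11.2 cm, Ī = 0.198 cm⁴.
Top flange (beyond web): 10.9 × 1, A = 10.9 cm², x = 16.95 cm, Ī = 107.92 cm⁴.
Bottom flange (beyond web): 10.9 × 1, A = 10.9 cm², x = 5.45 cm, Ī = 107.92 cm⁴.
Centroid: x̄ = ΣA·x / ΣA = 11.2 cm.
Transfer each piece to the vertical centroidal axis using Ī + A·d² with d = x − 11.2:
  web: d = 0 cm → contributes +0.198 cm⁴
  top flange (beyond web): d = 5.75 cm → contributes +468.3 cm⁴
  bottom flange (beyond web): d = -5.75 cm → contributes +468.3 cm⁴
Total I = 936.8 cm⁴.

I_y ≈ 937 cm⁴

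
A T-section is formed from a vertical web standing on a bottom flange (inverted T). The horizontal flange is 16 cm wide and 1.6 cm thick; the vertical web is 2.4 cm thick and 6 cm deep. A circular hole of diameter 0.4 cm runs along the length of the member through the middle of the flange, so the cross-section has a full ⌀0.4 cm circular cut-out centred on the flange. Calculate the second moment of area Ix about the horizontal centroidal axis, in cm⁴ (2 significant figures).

Decompose the section into non-overlapping parts with the origin at the bottom-left of its bounding rectangle.
Flange: 16 × 1.6, A = 25.6 cm², y = 0.8 cm, Ī = 5.461 cm⁴.
Web: 2.4 × 6, A = 14.4 cm², y = 4.6 cm, Ī = 43.2 cm⁴.
Hole (subtracted): ⌀0.4, A = 0.1257 cm², y = 0.8 cm, Ī = 0.001257 cm⁴.
Centroid: ȳ = ΣA·y / ΣA = 2.172 cm.
Transfer each piece to the horizontal centroidal axis using Ī + A·d² with d = y − 2.172:
  flange: d = -1.372 cm → contributes +53.67 cm⁴
  web: d = 2.428 cm → contributes +128.1 cm⁴
  hole: d = -1.372 cm → contributes −0.2379 cm⁴
Total I = 181.5 cm⁴.

Ix ≈ 180 cm⁴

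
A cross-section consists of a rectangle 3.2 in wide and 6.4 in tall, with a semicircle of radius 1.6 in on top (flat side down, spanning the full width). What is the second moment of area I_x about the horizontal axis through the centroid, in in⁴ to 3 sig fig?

Split into non-overlapping primitives; take the origin at the lower-left of the bounding box.
Rectangular body: 3.2 × 6.4, A = 20.48 in², y = 3.2 in, Ī = 69.905 in⁴.
Semicircular cap: semicircle r = 1.6, A = 4.0212 in², y = 7.0791 in, Ī = 0.7193 in⁴.
Centroid: ȳ = ΣA·y / ΣA = 3.8366 in.
Transfer each piece to the horizontal axis through the centroid using Ī + A·d² with d = y − 3.8366:
  rectangular body: d = -0.63665 in → contributes +78.206 in⁴
  semicircular cap: d = 3.2424 in → contributes +42.996 in⁴
Total I = 121.2 in⁴.

I_x ≈ 121 in⁴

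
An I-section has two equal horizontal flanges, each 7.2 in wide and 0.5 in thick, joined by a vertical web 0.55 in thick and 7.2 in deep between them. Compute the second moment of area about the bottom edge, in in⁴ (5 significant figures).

Decompose the section into non-overlapping parts with the origin at the bottom-left of its bounding rectangle.
Bottom flange: 7.2 × 0.5, A = 3.6 in², y = 0.25 in, Ī = 0.075 in⁴.
Web: 0.55 × 7.2, A = 3.96 in², y = 4.1 in, Ī = 17.1072 in⁴.
Top flange: 7.2 × 0.5, A = 3.6 in², y = 7.95 in, Ī = 0.075 in⁴.
Transfer each piece to the bottom edge using Ī + A·d² with d = y − 0:
  bottom flange: d = 0.25 in → contributes +0.3 in⁴
  web: d = 4.1 in → contributes +83.6748 in⁴
  top flange: d = 7.95 in → contributes +227.604 in⁴
Total I = 311.5788 in⁴.

I_base ≈ 311.58 in⁴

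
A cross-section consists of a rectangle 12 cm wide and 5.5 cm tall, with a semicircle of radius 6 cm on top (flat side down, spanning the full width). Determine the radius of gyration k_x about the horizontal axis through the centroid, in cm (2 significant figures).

Break the section into simple shapes (no overlaps), measuring from the bottom-left corner of the bounding box.
Rectangular body: 12 × 5.5, A = 66 cm², y = 2.75 cm, Ī = 166.4 cm⁴.
Semicircular cap: semicircle r = 6, A = 56.55 cm², y = 8.046 cm, Ī = 142.2 cm⁴.
Centroid: ȳ = ΣA·y / ΣA = 5.194 cm.
Transfer each piece to the horizontal axis through the centroid using Ī + A·d² with d = y − 5.194:
  rectangular body: d = -2.444 cm → contributes +560.6 cm⁴
  semicircular cap: d = 2.852 cm → contributes +602.4 cm⁴
Total I = 1 163 cm⁴.
Radius of gyration: k = √(I/A) = √(1 163 / 122.5) = 3.081 cm.

k_x ≈ 3.1 cm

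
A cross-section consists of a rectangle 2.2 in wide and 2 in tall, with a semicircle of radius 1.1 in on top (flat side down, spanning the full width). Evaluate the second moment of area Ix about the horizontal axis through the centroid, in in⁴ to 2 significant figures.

Break the section into simple shapes (no overlaps), measuring from the bottom-left corner of the bounding box.
Rectangular body: 2.2 × 2, A = 4.4 in², y = 1 in, Ī = 1.467 in⁴.
Semicircular cap: semicircle r = 1.1, A = 1.901 in², y = 2.467 in, Ī = 0.1607 in⁴.
Centroid: ȳ = ΣA·y / ΣA = 1.442 in.
Transfer each piece to the horizontal axis through the centroid using Ī + A·d² with d = y − 1.442:
  rectangular body: d = -0.4425 in → contributes +2.328 in⁴
  semicircular cap: d = 1.024 in → contributes +2.155 in⁴
Total I = 4.483 in⁴.

Ix ≈ 4.5 in⁴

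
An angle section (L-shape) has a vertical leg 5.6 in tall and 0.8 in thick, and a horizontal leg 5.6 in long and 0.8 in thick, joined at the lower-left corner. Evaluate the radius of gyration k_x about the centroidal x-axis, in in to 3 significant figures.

Treat the section as a set of non-overlapping primitives; coordinates are from the bounding-box lower-left.
Vertical leg: 0.8 × 5.6, A = 4.48 in², y = 2.8 in, Ī = 11.708 in⁴.
Horizontal leg (remainder): 4.8 × 0.8, A = 3.84 in², y = 0.4 in, Ī = 0.2048 in⁴.
Centroid: ȳ = ΣA·y / ΣA = 1.6923 in.
Transfer each piece to the centroidal x-axis using Ī + A·d² with d = y − 1.6923:
  vertical leg: d = 1.1077 in → contributes +17.205 in⁴
  horizontal leg (remainder): d = -1.2923 in → contributes +6.6178 in⁴
Total I = 23.822 in⁴.
Radius of gyration: k = √(I/A) = √(23.822 / 8.32) = 1.6921 in.

k_x ≈ 1.69 in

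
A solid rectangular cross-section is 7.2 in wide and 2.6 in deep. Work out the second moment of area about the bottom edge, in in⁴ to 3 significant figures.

I_base ≈ 42.2 in⁴

The section: 7.2 × 2.6, A = 18.72 in², y = 1.3 in, Ī = 10.546 in⁴.
Transfer it to the bottom edge using Ī + A·d² with d = y − 0:
  the section: d = 1.3 in → contributes +42.182 in⁴
Total I = 42.182 in⁴.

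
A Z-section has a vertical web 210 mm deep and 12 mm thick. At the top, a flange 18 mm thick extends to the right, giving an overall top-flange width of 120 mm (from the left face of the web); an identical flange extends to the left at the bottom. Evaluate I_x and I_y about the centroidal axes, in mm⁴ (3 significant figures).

Break the section into simple shapes (no overlaps), measuring from the bottom-left corner of the bounding box.
Web: 12 × 210, A = 2 520 mm², y = 105 mm, Ī = 9 261 000 mm⁴.
Top flange (beyond web): 108 × 18, A = 1 944 mm², y = 201 mm, Ī = 52 488 mm⁴.
Bottom flange (beyond web): 108 × 18, A = 1 944 mm², y = 9 mm, Ī = 52 488 mm⁴.
Centroid: ȳ = ΣA·y / ΣA = 105 mm.
Transfer each piece to the centroidal x-axis using Ī + A·d² with d = y − 105:
  web: d = 0 mm → contributes +9 261 000 mm⁴
  top flange (beyond web): d = 96 mm → contributes +17 968 392 mm⁴
  bottom flange (beyond web): d = -96 mm → contributes +17 968 392 mm⁴
Total I = 45 197 784 mm⁴.
For the y-axis: x̄ = 114 mm.
Repeating about the centroidal y-axis gives I_y = 17 806 176 mm⁴.

I_x ≈ 4.52 × 10⁷ mm⁴, I_y ≈ 1.78 × 10⁷ mm⁴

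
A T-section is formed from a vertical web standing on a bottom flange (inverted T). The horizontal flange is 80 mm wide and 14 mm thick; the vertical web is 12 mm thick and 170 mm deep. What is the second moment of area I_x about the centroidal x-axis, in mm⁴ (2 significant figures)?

I_x ≈ 1.1 × 10⁷ mm⁴

Break the section into simple shapes (no overlaps), measuring from the bottom-left corner of the bounding box.
Flange: 80 × 14, A = 1 120 mm², y = 7 mm, Ī = 18 293 mm⁴.
Web: 12 × 170, A = 2 040 mm², y = 99 mm, Ī = 4 913 000 mm⁴.
Centroid: ȳ = ΣA·y / ΣA = 66.39 mm.
Transfer each piece to the centroidal x-axis using Ī + A·d² with d = y − 66.39:
  flange: d = -59.39 mm → contributes +3 969 046 mm⁴
  web: d = 32.61 mm → contributes +7 082 041 mm⁴
Total I = 11 051 087 mm⁴.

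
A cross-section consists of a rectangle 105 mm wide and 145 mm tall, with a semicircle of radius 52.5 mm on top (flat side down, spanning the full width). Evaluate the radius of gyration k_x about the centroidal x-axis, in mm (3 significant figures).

Split into non-overlapping primitives; take the origin at the lower-left of the bounding box.
Rectangular body: 105 × 145, A = 15 225 mm², y = 72.5 mm, Ī = 26 675 469 mm⁴.
Semicircular cap: semicircle r = 52.5, A = 4329.5 mm², y = 167.28 mm, Ī = 833 814 mm⁴.
Centroid: ȳ = ΣA·y / ΣA = 93.485 mm.
Transfer each piece to the centroidal x-axis using Ī + A·d² with d = y − 93.485:
  rectangular body: d = -20.985 mm → contributes +33 380 324 mm⁴
  semicircular cap: d = 73.796 mm → contributes +24 411 884 mm⁴
Total I = 57 792 208 mm⁴.
Radius of gyration: k = √(I/A) = √(57 792 208 / 19 555) = 54.364 mm.

k_x ≈ 54.4 mm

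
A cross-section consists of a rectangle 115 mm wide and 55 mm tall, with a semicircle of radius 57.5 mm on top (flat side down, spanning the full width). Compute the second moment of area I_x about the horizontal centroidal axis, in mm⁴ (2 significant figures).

Break the section into simple shapes (no overlaps), measuring from the bottom-left corner of the bounding box.
Rectangular body: 115 × 55, A = 6 325 mm², y = 27.5 mm, Ī = 1 594 427 mm⁴.
Semicircular cap: semicircle r = 57.5, A = 5 193 mm², y = 79.4 mm, Ī = 1 199 785 mm⁴.
Centroid: ȳ = ΣA·y / ΣA = 50.9 mm.
Transfer each piece to the horizontal centroidal axis using Ī + A·d² with d = y − 50.9:
  rectangular body: d = -23.4 mm → contributes +5 058 456 mm⁴
  semicircular cap: d = 28.5 mm → contributes +5 418 561 mm⁴
Total I = 10 477 018 mm⁴.

I_x ≈ 1.0 × 10⁷ mm⁴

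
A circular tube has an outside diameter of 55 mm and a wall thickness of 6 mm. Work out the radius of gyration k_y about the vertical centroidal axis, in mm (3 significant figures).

k_y ≈ 17.5 mm

Decompose the section into non-overlapping parts with the origin at the bottom-left of its bounding rectangle.
Outer circle: ⌀55, A = 2375.8 mm², x = 27.5 mm, Ī = 449 180 mm⁴.
Bore (subtracted): ⌀43, A = 1452.2 mm², x = 27.5 mm, Ī = 167 820 mm⁴.
By symmetry the centroid is at mid-width, x̄ = 27.5 mm.
All pieces are centred on the vertical centroidal axis, so I = ΣĪ (holes subtracted) = 281 360 mm⁴.
Radius of gyration: k = √(I/A) = √(281 360 / 923.63) = 17.454 mm.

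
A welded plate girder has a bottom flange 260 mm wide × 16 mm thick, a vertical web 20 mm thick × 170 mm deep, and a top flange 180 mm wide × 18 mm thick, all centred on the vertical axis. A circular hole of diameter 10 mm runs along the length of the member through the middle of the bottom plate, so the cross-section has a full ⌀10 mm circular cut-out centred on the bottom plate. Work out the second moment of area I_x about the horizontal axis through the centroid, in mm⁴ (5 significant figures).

I_x ≈ 7.1768 × 10⁷ mm⁴

Split into non-overlapping primitives; take the origin at the lower-left of the bounding box.
Bottom plate: 260 × 16, A = 4 160 mm², y = 8 mm, Ī = 88746.67 mm⁴.
Web plate: 20 × 170, A = 3 400 mm², y = 101 mm, Ī = 8 188 333 mm⁴.
Top plate: 180 × 18, A = 3 240 mm², y = 195 mm, Ī = 87 480 mm⁴.
Hole (subtracted): ⌀10, A = 78.53982 mm², y = 8 mm, Ī = 490.8739 mm⁴.
Centroid: ȳ = ΣA·y / ΣA = 94.00321 mm.
Transfer each piece to the horizontal axis through the centroid using Ī + A·d² with d = y − 94.00321:
  bottom plate: d = -86.00321 mm → contributes +30 858 404 mm⁴
  web plate: d = 6.996789 mm → contributes +8 354 781 mm⁴
  top plate: d = 100.9968 mm → contributes +33 136 619 mm⁴
  hole: d = -86.00321 mm → contributes −581414.7 mm⁴
Total I = 71 768 389 mm⁴.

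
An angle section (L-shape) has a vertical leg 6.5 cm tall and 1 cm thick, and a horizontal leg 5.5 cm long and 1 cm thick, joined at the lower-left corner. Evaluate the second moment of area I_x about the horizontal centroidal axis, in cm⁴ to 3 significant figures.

I_x ≈ 43.4 cm⁴

Split into non-overlapping primitives; take the origin at the lower-left of the bounding box.
Vertical leg: 1 × 6.5, A = 6.5 cm², y = 3.25 cm, Ī = 22.885 cm⁴.
Horizontal leg (remainder): 4.5 × 1, A = 4.5 cm², y = 0.5 cm, Ī = 0.375 cm⁴.
Centroid: ȳ = ΣA·y / ΣA = 2.125 cm.
Transfer each piece to the horizontal centroidal axis using Ī + A·d² with d = y − 2.125:
  vertical leg: d = 1.125 cm → contributes +31.112 cm⁴
  horizontal leg (remainder): d = -1.625 cm → contributes +12.258 cm⁴
Total I = 43.37 cm⁴.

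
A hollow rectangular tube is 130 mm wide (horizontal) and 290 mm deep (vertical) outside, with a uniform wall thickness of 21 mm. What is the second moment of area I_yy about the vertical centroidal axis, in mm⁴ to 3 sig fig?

I_yy ≈ 3.90 × 10⁷ mm⁴

Split into non-overlapping primitives; take the origin at the lower-left of the bounding box.
Outer rectangle: 130 × 290, A = 37 700 mm², x = 65 mm, Ī = 53 094 167 mm⁴.
Inner void (subtracted): 88 × 248, A = 21 824 mm², x = 65 mm, Ī = 14 083 755 mm⁴.
By symmetry the centroid is at mid-width, x̄ = 65 mm.
All pieces are centred on the vertical centroidal axis, so I = ΣĪ (holes subtracted) = 39 010 412 mm⁴.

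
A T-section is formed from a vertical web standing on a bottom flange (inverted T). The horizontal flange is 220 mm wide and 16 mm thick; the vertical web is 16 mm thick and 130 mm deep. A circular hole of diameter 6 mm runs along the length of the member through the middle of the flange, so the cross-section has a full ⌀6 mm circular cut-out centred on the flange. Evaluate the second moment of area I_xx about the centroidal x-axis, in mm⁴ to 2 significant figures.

Decompose the section into non-overlapping parts with the origin at the bottom-left of its bounding rectangle.
Flange: 220 × 16, A = 3 520 mm², y = 8 mm, Ī = 75 093 mm⁴.
Web: 16 × 130, A = 2 080 mm², y = 81 mm, Ī = 2 929 333 mm⁴.
Hole (subtracted): ⌀6, A = 28.27 mm², y = 8 mm, Ī = 63.62 mm⁴.
Centroid: ȳ = ΣA·y / ΣA = 35.25 mm.
Transfer each piece to the centroidal x-axis using Ī + A·d² with d = y − 35.25:
  flange: d = -27.25 mm → contributes +2 689 274 mm⁴
  web: d = 45.75 mm → contributes +7 282 546 mm⁴
  hole: d = -27.25 mm → contributes −21 062 mm⁴
Total I = 9 950 758 mm⁴.

I_xx ≈ 1.0 × 10⁷ mm⁴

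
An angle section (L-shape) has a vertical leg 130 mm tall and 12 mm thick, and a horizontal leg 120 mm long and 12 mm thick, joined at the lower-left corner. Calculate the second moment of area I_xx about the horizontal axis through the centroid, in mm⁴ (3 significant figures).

Treat the section as a set of non-overlapping primitives; coordinates are from the bounding-box lower-left.
Vertical leg: 12 × 130, A = 1 560 mm², y = 65 mm, Ī = 2 197 000 mm⁴.
Horizontal leg (remainder): 108 × 12, A = 1 296 mm², y = 6 mm, Ī = 15 552 mm⁴.
Centroid: ȳ = ΣA·y / ΣA = 38.227 mm.
Transfer each piece to the horizontal axis through the centroid using Ī + A·d² with d = y − 38.227:
  vertical leg: d = 26.773 mm → contributes +3 315 207 mm⁴
  horizontal leg (remainder): d = -32.227 mm → contributes +1 361 542 mm⁴
Total I = 4 676 749 mm⁴.

I_xx ≈ 4.68 × 10⁶ mm⁴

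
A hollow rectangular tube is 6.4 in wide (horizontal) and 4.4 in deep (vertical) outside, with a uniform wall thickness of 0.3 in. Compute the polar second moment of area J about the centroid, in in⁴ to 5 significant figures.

Decompose the section into non-overlapping parts with the origin at the bottom-left of its bounding rectangle.
Outer rectangle: 6.4 × 4.4, A = 28.16 in², y = 2.2 in, Ī = 45.43147 in⁴.
Inner void (subtracted): 5.8 × 3.8, A = 22.04 in², y = 2.2 in, Ī = 26.52147 in⁴.
By symmetry the centroid is at mid-height, ȳ = 2.2 in.
All pieces are centred on the centroidal x-axis, so I = ΣĪ (holes subtracted) = 18.91 in⁴.
Repeating about the centroidal y-axis gives I_y = 34.334 in⁴.
Polar second moment: J = I_x + I_y = 53.244 in⁴.

J ≈ 53.244 in⁴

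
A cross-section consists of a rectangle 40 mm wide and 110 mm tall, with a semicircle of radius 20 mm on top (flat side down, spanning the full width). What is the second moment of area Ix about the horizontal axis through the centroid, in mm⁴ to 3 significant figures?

Split into non-overlapping primitives; take the origin at the lower-left of the bounding box.
Rectangular body: 40 × 110, A = 4 400 mm², y = 55 mm, Ī = 4 436 667 mm⁴.
Semicircular cap: semicircle r = 20, A = 628.32 mm², y = 118.49 mm, Ī = 17 561 mm⁴.
Centroid: ȳ = ΣA·y / ΣA = 62.933 mm.
Transfer each piece to the horizontal axis through the centroid using Ī + A·d² with d = y − 62.933:
  rectangular body: d = -7.9332 mm → contributes +4 713 586 mm⁴
  semicircular cap: d = 55.555 mm → contributes +1 956 779 mm⁴
Total I = 6 670 365 mm⁴.

Ix ≈ 6.67 × 10⁶ mm⁴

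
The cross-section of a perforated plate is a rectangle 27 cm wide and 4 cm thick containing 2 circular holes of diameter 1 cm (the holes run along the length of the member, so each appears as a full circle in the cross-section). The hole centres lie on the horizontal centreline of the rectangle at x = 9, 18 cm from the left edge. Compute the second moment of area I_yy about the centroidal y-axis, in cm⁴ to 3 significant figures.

Break the section into simple shapes (no overlaps), measuring from the bottom-left corner of the bounding box.
Plate: 27 × 4, A = 108 cm², x = 13.5 cm, Ī = 6 561 cm⁴.
Hole 1 (subtracted): ⌀1, A = 0.7854 cm², x = 9 cm, Ī = 0.049087 cm⁴.
Hole 2 (subtracted): ⌀1, A = 0.7854 cm², x = 18 cm, Ī = 0.049087 cm⁴.
By symmetry the centroid is at mid-width, x̄ = 13.5 cm.
Transfer each piece to the centroidal y-axis using Ī + A·d² with d = x − 13.5:
  plate: d = 0 cm → contributes +6 561 cm⁴
  hole 1: d = -4.5 cm → contributes −15.953 cm⁴
  hole 2: d = 4.5 cm → contributes −15.953 cm⁴
Total I = 6529.1 cm⁴.

I_yy ≈ 6530 cm⁴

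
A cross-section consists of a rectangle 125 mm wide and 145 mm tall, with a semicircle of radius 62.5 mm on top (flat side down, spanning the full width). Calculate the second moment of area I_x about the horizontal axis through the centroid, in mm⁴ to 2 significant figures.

I_x ≈ 7.8 × 10⁷ mm⁴

Decompose the section into non-overlapping parts with the origin at the bottom-left of its bounding rectangle.
Rectangular body: 125 × 145, A = 18 125 mm², y = 72.5 mm, Ī = 31 756 510 mm⁴.
Semicircular cap: semicircle r = 62.5, A = 6 136 mm², y = 171.5 mm, Ī = 1 674 758 mm⁴.
Centroid: ȳ = ΣA·y / ΣA = 97.55 mm.
Transfer each piece to the horizontal axis through the centroid using Ī + A·d² with d = y − 97.55:
  rectangular body: d = -25.05 mm → contributes +43 125 454 mm⁴
  semicircular cap: d = 73.98 mm → contributes +35 257 661 mm⁴
Total I = 78 383 115 mm⁴.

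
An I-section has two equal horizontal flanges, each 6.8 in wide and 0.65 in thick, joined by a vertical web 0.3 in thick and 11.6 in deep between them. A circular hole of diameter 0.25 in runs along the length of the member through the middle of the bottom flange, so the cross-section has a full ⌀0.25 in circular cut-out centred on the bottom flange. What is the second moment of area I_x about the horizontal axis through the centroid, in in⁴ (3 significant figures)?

I_x ≈ 369 in⁴

Split into non-overlapping primitives; take the origin at the lower-left of the bounding box.
Bottom flange: 6.8 × 0.65, A = 4.42 in², y = 0.325 in, Ī = 0.15562 in⁴.
Web: 0.3 × 11.6, A = 3.48 in², y = 6.45 in, Ī = 39.022 in⁴.
Top flange: 6.8 × 0.65, A = 4.42 in², y = 12.575 in, Ī = 0.15562 in⁴.
Hole (subtracted): ⌀0.25, A = 0.049087 in², y = 0.325 in, Ī = 0.00019175 in⁴.
Centroid: ȳ = ΣA·y / ΣA = 6.4745 in.
Transfer each piece to the horizontal axis through the centroid using Ī + A·d² with d = y − 6.4745:
  bottom flange: d = -6.1495 in → contributes +167.3 in⁴
  web: d = -0.024502 in → contributes +39.024 in⁴
  top flange: d = 6.1005 in → contributes +164.65 in⁴
  hole: d = -6.1495 in → contributes −1.8565 in⁴
Total I = 369.12 in⁴.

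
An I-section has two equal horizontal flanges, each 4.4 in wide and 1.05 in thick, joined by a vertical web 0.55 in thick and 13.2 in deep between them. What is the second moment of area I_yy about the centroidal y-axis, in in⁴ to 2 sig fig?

I_yy ≈ 15 in⁴

Break the section into simple shapes (no overlaps), measuring from the bottom-left corner of the bounding box.
Bottom flange: 4.4 × 1.05, A = 4.62 in², x = 2.2 in, Ī = 7.454 in⁴.
Web: 0.55 × 13.2, A = 7.26 in², x = 2.2 in, Ī = 0.183 in⁴.
Top flange: 4.4 × 1.05, A = 4.62 in², x = 2.2 in, Ī = 7.454 in⁴.
By symmetry the centroid is at mid-width, x̄ = 2.2 in.
All pieces are centred on the centroidal y-axis, so I = ΣĪ = 15.09 in⁴.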